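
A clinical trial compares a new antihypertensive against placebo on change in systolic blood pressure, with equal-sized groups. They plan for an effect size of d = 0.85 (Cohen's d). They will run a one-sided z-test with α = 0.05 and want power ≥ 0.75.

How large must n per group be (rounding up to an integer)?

Set Φ(δ − 1.645) = 0.75; then δ − 1.645 = Φ⁻¹(0.75) = 0.674, giving δ = 2.319.
δ = d·√(n/2) ⇒ n = 2(δ/d)² = 2 × (2.319 / 0.85)² = 14.89.
Round up to the next whole unit.

n = 15 per group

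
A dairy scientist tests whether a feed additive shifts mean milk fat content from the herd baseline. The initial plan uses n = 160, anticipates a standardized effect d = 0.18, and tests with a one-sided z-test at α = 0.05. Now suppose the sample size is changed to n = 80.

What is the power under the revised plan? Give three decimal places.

Power ≈ 0.486

With n = 80: δ = d·√n = 0.18 × √80 = 1.6100. Critical value z_{0.05} = 1.645.
Revised power = P(Z > 1.645 − δ) = Φ(-0.035) = 0.4861.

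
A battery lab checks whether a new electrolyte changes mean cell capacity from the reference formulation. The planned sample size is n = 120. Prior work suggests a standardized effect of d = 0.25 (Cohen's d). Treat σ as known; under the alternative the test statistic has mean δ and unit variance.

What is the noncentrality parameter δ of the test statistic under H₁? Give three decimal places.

δ ≈ 2.739

The noncentrality parameter scales effect size by the design's sample-size factor: δ = d·√n = 0.25 × √120 = 2.7386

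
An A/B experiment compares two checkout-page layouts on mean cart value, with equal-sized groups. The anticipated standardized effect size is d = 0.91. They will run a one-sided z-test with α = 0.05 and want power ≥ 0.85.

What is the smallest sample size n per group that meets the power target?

n = 18 per group

Set Φ(δ − 1.645) = 0.85; then δ − 1.645 = Φ⁻¹(0.85) = 1.036, giving δ = 2.681.
δ = d·√(n/2) ⇒ n = 2(δ/d)² = 2 × (2.681 / 0.91)² = 17.36.
Rounding up, n = 18 per group.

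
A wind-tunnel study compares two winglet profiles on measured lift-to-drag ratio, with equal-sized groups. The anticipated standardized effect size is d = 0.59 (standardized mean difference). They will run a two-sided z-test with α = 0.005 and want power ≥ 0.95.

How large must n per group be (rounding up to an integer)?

n = 114 per group

For power 0.95 need Φ(δ − z_{0.0025}) = 0.95, so δ = z_{0.0025} + z_{0.05} = 2.807 + 1.645 = 4.452.
(For δ > 0 the lower-tail rejection region contributes negligibly to power, so the one-term inversion is standard.)
δ = d·√(n/2) ⇒ n = 2(δ/d)² = 2 × (4.452 / 0.59)² = 113.87.
Round up to the next whole unit.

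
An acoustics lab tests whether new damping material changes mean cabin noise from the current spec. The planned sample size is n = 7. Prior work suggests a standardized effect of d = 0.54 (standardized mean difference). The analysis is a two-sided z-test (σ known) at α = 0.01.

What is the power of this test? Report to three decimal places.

Power ≈ 0.126

Noncentrality parameter: δ = d·√n = 0.54 × √7 = 1.4287
Two-sided α = 0.01 → critical value z_{0.005} = 2.576.
Power = Φ(δ − 2.576) + Φ(−δ − 2.576) = Φ(-1.147) + Φ(-4.005) = 0.1257 + 0.0000 = 0.1257.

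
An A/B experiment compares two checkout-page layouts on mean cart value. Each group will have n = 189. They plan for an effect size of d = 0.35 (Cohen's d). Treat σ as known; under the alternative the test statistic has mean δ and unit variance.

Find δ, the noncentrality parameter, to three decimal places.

δ = d·√(n/2) = 0.35 × √(189/2) = 3.4024

δ ≈ 3.402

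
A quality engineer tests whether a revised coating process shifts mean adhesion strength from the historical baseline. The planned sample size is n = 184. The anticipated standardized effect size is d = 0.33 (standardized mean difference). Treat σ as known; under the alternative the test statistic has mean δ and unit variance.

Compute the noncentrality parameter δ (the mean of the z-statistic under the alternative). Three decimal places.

δ ≈ 4.476

The noncentrality parameter scales effect size by the design's sample-size factor: δ = d·√n = 0.33 × √184 = 4.4763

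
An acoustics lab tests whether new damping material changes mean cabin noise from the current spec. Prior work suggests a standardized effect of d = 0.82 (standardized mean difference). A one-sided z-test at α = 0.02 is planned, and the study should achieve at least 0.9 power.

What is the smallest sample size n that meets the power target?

For power 0.9 need Φ(δ − z_{0.02}) = 0.9, so δ = z_{0.02} + z_{0.10} = 2.054 + 1.282 = 3.335.
δ = d·√n ⇒ n = (δ/d)² = (3.335 / 0.82)² = 16.54.
Rounding up, n = 17.

n = 17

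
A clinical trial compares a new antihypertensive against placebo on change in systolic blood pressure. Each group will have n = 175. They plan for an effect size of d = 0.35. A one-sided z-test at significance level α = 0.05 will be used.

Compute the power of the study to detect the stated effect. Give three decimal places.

Noncentrality parameter: δ = d·√(n/2) = 0.35 × √(175/2) = 3.2740
One-sided α = 0.05 → critical value z_{0.05} = 1.645.
Power = Φ(δ − 1.645) = Φ(1.629) = 0.9484.

Power ≈ 0.948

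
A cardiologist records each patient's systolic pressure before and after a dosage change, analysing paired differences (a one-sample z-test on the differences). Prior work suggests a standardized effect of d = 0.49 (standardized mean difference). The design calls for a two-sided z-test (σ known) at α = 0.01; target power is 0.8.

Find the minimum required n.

Set Φ(δ − 2.576) = 0.8; then δ − 2.576 = Φ⁻¹(0.8) = 0.842, giving δ = 3.417.
(Ignoring the negligible lower-tail rejection probability gives the usual closed-form inversion.)
δ = d·√n ⇒ n = (δ/d)² = (3.417 / 0.49)² = 48.64.
Rounding up, n = 49.

n = 49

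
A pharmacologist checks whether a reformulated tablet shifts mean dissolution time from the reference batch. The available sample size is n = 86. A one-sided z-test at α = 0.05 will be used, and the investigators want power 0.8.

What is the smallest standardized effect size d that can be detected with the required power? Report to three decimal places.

Required noncentrality: δ = z_{0.05} + z_{0.20} = 1.645 + 0.842 = 2.486.
δ = d·√n ⇒ d = δ/√n = 2.486/√86 = 0.2681.

d ≈ 0.268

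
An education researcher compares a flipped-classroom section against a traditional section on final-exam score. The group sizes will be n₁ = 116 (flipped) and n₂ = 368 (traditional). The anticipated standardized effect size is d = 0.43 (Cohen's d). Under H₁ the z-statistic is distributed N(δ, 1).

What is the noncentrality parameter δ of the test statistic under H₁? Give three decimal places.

The noncentrality parameter scales effect size by the design's sample-size factor: δ = d / √(1/n₁ + 1/n₂) = 0.43 / √(1/116 + 1/368) = 4.0383

δ ≈ 4.038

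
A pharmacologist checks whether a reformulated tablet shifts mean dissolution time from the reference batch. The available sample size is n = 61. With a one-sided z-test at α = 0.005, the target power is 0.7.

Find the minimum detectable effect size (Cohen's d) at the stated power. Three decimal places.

d ≈ 0.397

Required noncentrality: δ = z_{0.005} + z_{0.30} = 2.576 + 0.524 = 3.100.
δ = d·√n ⇒ d = δ/√n = 3.100/√61 = 0.3969.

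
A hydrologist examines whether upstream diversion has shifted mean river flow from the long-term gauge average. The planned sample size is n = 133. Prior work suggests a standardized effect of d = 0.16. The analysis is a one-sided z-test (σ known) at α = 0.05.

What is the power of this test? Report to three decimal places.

Noncentrality parameter: δ = d·√n = 0.16 × √133 = 1.8452
Critical value for a one-sided test at α = 0.05: z_α = 1.645.
Power = Φ(δ − 1.645) = Φ(0.200) = 0.5794.

Power ≈ 0.579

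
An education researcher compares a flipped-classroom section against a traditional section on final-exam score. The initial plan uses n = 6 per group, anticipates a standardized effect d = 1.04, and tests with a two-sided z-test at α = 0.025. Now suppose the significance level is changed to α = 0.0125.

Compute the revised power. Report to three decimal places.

δ = d·√(n/2) = 1.04 × √(6/2) = 1.8013 (unchanged). New critical value: z_{0.0063} = 2.498.
Revised power = Φ(δ − 2.498) + Φ(−δ − 2.498) = Φ(-0.696) + Φ(-4.299) = 0.2431 + 0.0000 = 0.2431.

Power ≈ 0.243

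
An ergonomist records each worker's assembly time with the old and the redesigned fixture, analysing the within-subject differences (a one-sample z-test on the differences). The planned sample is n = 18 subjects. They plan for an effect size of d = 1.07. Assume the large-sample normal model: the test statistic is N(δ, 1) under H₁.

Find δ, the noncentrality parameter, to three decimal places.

δ = d·√n = 1.07 × √18 = 4.5396

δ ≈ 4.540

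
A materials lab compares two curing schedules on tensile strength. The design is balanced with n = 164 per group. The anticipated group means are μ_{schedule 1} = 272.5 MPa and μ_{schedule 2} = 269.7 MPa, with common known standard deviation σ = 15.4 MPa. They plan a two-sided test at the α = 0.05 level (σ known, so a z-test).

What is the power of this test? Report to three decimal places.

Power ≈ 0.377

Standardized effect: d = |μ_{schedule 1} − μ_{schedule 2}| / σ = |272.5 − 269.7| / 15.4 = 0.1818
Noncentrality parameter: δ = d·√(n/2) = 0.1818 × √(164/2) = 1.6464
Two-sided α = 0.05 → critical value z_{0.025} = 1.960.
Power = Φ(δ − 1.960) + Φ(−δ − 1.960) = Φ(-0.314) + Φ(-3.606) = 0.3769 + 0.0002 = 0.3771.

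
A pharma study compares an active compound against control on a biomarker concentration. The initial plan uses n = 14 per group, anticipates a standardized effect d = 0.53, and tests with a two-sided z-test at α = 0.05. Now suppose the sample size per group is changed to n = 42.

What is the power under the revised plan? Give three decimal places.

With n = 42 per group: δ = d·√(n/2) = 0.53 × √(42/2) = 2.4288. Critical value z_{0.025} = 1.960.
Revised power = Φ(δ − 1.960) + Φ(−δ − 1.960) = Φ(0.469) + Φ(-4.389) = 0.6804 + 0.0000 = 0.6804.

Power ≈ 0.680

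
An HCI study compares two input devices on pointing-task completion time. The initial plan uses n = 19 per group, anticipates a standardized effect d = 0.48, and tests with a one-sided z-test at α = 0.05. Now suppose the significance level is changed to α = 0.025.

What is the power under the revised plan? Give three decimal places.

Power ≈ 0.315

δ = d·√(n/2) = 0.48 × √(19/2) = 1.4795 (unchanged). New critical value: z_{0.025} = 1.960.
Revised power = P(Z > 1.960 − δ) = Φ(-0.481) = 0.3154.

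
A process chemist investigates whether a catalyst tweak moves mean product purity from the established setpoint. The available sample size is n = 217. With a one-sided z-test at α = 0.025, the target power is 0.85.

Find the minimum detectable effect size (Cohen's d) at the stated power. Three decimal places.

d ≈ 0.203

Required noncentrality: δ = z_{0.025} + z_{0.15} = 1.960 + 1.036 = 2.996.
δ = d·√n ⇒ d = δ/√n = 2.996/√217 = 0.2034.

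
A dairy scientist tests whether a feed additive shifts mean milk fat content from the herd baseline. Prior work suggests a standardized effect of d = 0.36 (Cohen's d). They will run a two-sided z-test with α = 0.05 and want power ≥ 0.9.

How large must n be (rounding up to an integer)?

n = 82

For power 0.9 need Φ(δ − z_{0.025}) = 0.9, so δ = z_{0.025} + z_{0.10} = 1.960 + 1.282 = 3.242.
(For δ > 0 the lower-tail rejection region contributes negligibly to power, so the one-term inversion is standard.)
δ = d·√n ⇒ n = (δ/d)² = (3.242 / 0.36)² = 81.08.
Round up to the next whole unit.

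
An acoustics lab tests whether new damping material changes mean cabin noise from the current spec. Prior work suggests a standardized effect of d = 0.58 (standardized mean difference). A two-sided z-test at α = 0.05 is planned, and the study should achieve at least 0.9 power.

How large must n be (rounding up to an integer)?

n = 32

Set Φ(δ − 1.960) = 0.9; then δ − 1.960 = Φ⁻¹(0.9) = 1.282, giving δ = 3.242.
(Ignoring the negligible lower-tail rejection probability gives the usual closed-form inversion.)
δ = d·√n ⇒ n = (δ/d)² = (3.242 / 0.58)² = 31.23.
Rounding up, n = 32.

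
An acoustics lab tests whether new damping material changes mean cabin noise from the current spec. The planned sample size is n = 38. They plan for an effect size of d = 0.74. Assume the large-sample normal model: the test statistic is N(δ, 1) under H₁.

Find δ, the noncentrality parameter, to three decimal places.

δ = d·√n = 0.74 × √38 = 4.5617

δ ≈ 4.562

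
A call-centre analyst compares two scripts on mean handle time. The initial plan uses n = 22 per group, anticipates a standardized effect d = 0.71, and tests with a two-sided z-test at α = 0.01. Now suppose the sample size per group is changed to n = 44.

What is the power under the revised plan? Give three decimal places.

Power ≈ 0.775

With n = 44 per group: δ = d·√(n/2) = 0.71 × √(44/2) = 3.3302. Critical value z_{0.005} = 2.576.
Revised power = Φ(δ − 2.576) + Φ(−δ − 2.576) = Φ(0.754) + Φ(-5.906) = 0.7747 + 0.0000 = 0.7747.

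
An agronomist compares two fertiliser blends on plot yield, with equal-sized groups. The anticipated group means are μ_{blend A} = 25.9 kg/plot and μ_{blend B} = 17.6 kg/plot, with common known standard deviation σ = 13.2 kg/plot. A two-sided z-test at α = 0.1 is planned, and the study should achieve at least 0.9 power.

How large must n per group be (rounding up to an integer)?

n = 44 per group

Standardized effect: d = |μ_{blend A} − μ_{blend B}| / σ = |25.9 − 17.6| / 13.2 = 0.6288
For power 0.9 need Φ(δ − z_{0.05}) = 0.9, so δ = z_{0.05} + z_{0.10} = 1.645 + 1.282 = 2.926.
(Ignoring the negligible lower-tail rejection probability gives the usual closed-form inversion.)
δ = d·√(n/2) ⇒ n = 2(δ/d)² = 2 × (2.926 / 0.6288)² = 43.32.
Rounding up, n = 44 per group.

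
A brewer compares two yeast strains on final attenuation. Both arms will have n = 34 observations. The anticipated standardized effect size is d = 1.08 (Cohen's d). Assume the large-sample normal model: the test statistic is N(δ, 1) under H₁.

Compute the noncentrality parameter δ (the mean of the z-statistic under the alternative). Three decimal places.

δ ≈ 4.453

δ = d·√(n/2) = 1.08 × √(34/2) = 4.4530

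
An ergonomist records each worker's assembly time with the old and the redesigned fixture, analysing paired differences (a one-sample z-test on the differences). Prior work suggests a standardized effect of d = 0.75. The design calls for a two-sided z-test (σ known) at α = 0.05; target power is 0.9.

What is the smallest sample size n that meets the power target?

n = 19

Set Φ(δ − 1.960) = 0.9; then δ − 1.960 = Φ⁻¹(0.9) = 1.282, giving δ = 3.242.
(For δ > 0 the lower-tail rejection region contributes negligibly to power, so the one-term inversion is standard.)
δ = d·√n ⇒ n = (δ/d)² = (3.242 / 0.75)² = 18.68.
Rounding up, n = 19.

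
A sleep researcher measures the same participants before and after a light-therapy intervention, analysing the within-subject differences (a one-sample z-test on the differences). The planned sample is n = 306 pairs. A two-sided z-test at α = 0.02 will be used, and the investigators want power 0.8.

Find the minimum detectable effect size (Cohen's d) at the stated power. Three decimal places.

d ≈ 0.181

Required noncentrality: δ = z_{0.01} + z_{0.20} = 2.326 + 0.842 = 3.168.
(The second rejection-region term Φ(−δ − z_{α/2}) is negligible and dropped.)
δ = d·√n ⇒ d = δ/√n = 3.168/√306 = 0.1811.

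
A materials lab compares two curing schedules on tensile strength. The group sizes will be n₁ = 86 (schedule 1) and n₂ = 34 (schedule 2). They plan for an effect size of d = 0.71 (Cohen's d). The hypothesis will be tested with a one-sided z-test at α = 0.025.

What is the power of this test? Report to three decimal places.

Power ≈ 0.939

Noncentrality parameter: λ = d / √(1/n₁ + 1/n₂) = 0.71 / √(1/86 + 1/34) = 3.5047
One-sided α = 0.025 → critical value z_{0.025} = 1.960.
Power = P(Z > 1.960 − λ) = Φ(1.545) = 0.9388.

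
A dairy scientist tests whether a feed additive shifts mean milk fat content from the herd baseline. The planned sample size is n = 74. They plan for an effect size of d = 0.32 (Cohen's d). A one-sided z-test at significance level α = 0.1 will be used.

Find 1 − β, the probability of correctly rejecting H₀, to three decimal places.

Noncentrality parameter: δ = d·√n = 0.32 × √74 = 2.7527
Critical value for a one-sided test at α = 0.1: z_α = 1.282.
Power = Φ(δ − 1.282) = Φ(1.471) = 0.9294.

Power ≈ 0.929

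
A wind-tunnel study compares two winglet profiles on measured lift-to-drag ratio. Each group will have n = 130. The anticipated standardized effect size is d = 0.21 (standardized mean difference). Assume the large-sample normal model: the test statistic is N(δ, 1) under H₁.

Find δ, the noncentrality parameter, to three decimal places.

δ ≈ 1.693

The noncentrality parameter scales effect size by the design's sample-size factor: δ = d·√(n/2) = 0.21 × √(130/2) = 1.6931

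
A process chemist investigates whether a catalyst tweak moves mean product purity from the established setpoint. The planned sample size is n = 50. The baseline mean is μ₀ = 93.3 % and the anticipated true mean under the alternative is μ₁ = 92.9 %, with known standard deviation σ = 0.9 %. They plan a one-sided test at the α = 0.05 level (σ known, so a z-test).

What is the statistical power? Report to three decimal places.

Standardized effect: d = |μ₁ − μ₀| / σ = |92.9 − 93.3| / 0.9 = 0.4444
Noncentrality parameter: δ = d·√n = 0.4444 × √50 = 3.1427
Critical value for a one-sided test at α = 0.05: z_α = 1.645.
Power = P(Z > 1.645 − δ) = Φ(1.498) = 0.9329.

Power ≈ 0.933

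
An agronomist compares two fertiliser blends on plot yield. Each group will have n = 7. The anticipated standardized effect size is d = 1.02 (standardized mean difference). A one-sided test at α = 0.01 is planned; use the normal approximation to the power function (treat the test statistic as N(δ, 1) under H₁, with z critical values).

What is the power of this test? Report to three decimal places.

Noncentrality parameter: δ = d·√(n/2) = 1.02 × √(7/2) = 1.9082
Critical value for a one-sided test at α = 0.01: z_α = 2.326.
Power = P(Z > 2.326 − δ) = Φ(-0.418) = 0.3379.

Power ≈ 0.338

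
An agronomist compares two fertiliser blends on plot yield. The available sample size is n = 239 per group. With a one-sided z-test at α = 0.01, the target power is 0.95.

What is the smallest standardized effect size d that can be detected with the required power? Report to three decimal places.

d ≈ 0.363

Required noncentrality: δ = z_{0.01} + z_{0.05} = 2.326 + 1.645 = 3.971.
δ = d·√(n/2) ⇒ d = δ/√(n/2) = 3.971/√(239/2) = 0.3633.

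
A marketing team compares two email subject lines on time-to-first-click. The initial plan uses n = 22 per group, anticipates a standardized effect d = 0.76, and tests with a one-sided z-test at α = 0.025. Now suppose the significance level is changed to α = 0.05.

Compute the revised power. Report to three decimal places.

Power ≈ 0.809

δ = d·√(n/2) = 0.76 × √(22/2) = 2.5206 (unchanged). New critical value: z_{0.05} = 1.645.
Revised power = Φ(δ − 1.645) = Φ(0.876) = 0.8094.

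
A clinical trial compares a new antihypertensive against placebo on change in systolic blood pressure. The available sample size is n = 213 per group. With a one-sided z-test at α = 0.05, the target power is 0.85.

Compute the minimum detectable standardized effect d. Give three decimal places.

Need Φ(δ − 1.645) = 0.85, so δ = 1.645 + 1.036 = 2.681.
δ = d·√(n/2) ⇒ d = δ/√(n/2) = 2.681/√(213/2) = 0.2598.

d ≈ 0.260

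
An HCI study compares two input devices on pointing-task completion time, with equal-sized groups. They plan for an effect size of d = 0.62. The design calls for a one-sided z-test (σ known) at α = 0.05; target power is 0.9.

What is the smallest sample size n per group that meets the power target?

For power 0.9 need Φ(δ − z_{0.05}) = 0.9, so δ = z_{0.05} + z_{0.10} = 1.645 + 1.282 = 2.926.
δ = d·√(n/2) ⇒ n = 2(δ/d)² = 2 × (2.926 / 0.62)² = 44.56.
Round up to the next whole unit.

n = 45 per group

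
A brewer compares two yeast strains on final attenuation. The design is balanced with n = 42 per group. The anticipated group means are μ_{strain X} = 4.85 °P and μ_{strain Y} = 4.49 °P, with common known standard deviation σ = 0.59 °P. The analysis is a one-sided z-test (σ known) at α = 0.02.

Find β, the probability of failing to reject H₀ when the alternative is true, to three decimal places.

β ≈ 0.229

Standardized effect: d = |μ_{strain X} − μ_{strain Y}| / σ = |4.85 − 4.49| / 0.59 = 0.6102
Noncentrality parameter: δ = d·√(n/2) = 0.6102 × √(42/2) = 2.7961
One-sided α = 0.02 → critical value z_{0.02} = 2.054.
Power = P(Z > 2.054 − δ) = Φ(0.742) = 0.7711.
Type II error: β = 1 − power = 1 − 0.7711 = 0.2289.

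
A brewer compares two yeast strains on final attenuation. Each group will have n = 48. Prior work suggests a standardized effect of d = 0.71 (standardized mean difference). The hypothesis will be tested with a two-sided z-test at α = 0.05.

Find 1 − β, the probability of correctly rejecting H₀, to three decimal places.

Noncentrality parameter: δ = d·√(n/2) = 0.71 × √(48/2) = 3.4783
Two-sided α = 0.05 → critical value z_{0.025} = 1.960.
Power = Φ(δ − 1.960) + Φ(−δ − 1.960) = Φ(1.518) + Φ(-5.438) = 0.9355 + 0.0000 = 0.9355.

Power ≈ 0.936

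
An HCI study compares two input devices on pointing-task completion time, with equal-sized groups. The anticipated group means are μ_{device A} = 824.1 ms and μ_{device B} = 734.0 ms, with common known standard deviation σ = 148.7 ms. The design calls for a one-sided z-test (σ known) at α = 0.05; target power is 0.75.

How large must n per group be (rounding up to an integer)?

n = 30 per group

Standardized effect: d = |μ_{device A} − μ_{device B}| / σ = |824.1 − 734.0| / 148.7 = 0.6059
For power 0.75 need Φ(δ − z_{0.05}) = 0.75, so δ = z_{0.05} + z_{0.25} = 1.645 + 0.674 = 2.319.
δ = d·√(n/2) ⇒ n = 2(δ/d)² = 2 × (2.319 / 0.6059)² = 29.30.
Rounding up, n = 30 per group.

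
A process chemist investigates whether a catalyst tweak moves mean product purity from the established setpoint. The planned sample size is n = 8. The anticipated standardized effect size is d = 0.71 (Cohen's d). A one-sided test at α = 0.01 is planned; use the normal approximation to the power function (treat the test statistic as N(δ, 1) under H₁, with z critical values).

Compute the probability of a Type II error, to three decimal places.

Noncentrality parameter: λ = d·√n = 0.71 × √8 = 2.0082
Critical value for a one-sided test at α = 0.01: z_α = 2.326.
Power = Φ(λ − 2.326) = Φ(-0.318) = 0.3752.
Type II error: β = 1 − power = 1 − 0.3752 = 0.6248.

β ≈ 0.625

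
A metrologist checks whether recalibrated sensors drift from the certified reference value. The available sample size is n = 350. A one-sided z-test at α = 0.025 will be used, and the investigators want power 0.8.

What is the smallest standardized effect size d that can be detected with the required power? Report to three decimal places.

Required noncentrality: δ = z_{0.025} + z_{0.20} = 1.960 + 0.842 = 2.802.
δ = d·√n ⇒ d = δ/√n = 2.802/√350 = 0.1498.

d ≈ 0.150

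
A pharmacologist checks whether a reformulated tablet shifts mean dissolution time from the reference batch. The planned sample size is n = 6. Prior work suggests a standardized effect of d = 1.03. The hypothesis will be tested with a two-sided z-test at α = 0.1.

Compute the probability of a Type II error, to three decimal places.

β ≈ 0.190

Noncentrality parameter: δ = d·√n = 1.03 × √6 = 2.5230
Critical value for a two-sided test at α = 0.1: z_{α/2} = 1.645.
Power = Φ(δ − 1.645) + Φ(−δ − 1.645) = Φ(0.878) + Φ(-4.168) = 0.8101 + 0.0000 = 0.8101.
Type II error: β = 1 − power = 1 − 0.8101 = 0.1899.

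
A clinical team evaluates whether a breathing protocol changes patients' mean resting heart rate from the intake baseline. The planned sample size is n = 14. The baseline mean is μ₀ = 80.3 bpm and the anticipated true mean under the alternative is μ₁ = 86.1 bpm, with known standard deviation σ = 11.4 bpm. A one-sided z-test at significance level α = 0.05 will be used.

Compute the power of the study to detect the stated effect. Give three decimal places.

Standardized effect: d = |μ₁ − μ₀| / σ = |86.1 − 80.3| / 11.4 = 0.5088
Noncentrality parameter: δ = d·√n = 0.5088 × √14 = 1.9037
One-sided α = 0.05 → critical value z_{0.05} = 1.645.
Power = P(Z > 1.645 − δ) = Φ(0.259) = 0.6021.

Power ≈ 0.602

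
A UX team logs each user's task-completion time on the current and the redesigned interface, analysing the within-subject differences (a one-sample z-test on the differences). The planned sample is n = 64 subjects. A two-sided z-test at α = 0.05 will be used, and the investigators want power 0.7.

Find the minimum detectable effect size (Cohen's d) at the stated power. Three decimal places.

d ≈ 0.311

Need Φ(δ − 1.960) = 0.7, so δ = 1.960 + 0.524 = 2.484.
(Lower-tail contribution to power is negligible for δ > 0.)
δ = d·√n ⇒ d = δ/√n = 2.484/√64 = 0.3105.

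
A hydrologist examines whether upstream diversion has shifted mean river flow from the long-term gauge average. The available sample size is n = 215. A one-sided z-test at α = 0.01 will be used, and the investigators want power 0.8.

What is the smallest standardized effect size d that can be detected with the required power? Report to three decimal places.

d ≈ 0.216

Need Φ(δ − 2.326) = 0.8, so δ = 2.326 + 0.842 = 3.168.
δ = d·√n ⇒ d = δ/√n = 3.168/√215 = 0.2161.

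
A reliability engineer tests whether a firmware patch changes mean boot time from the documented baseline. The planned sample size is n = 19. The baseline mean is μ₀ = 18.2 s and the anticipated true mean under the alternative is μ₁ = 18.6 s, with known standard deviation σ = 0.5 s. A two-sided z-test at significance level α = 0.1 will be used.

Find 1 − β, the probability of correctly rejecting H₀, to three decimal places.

Standardized effect: d = |μ₁ − μ₀| / σ = |18.6 − 18.2| / 0.5 = 0.8000
Noncentrality parameter: λ = d·√n = 0.8000 × √19 = 3.4871
Critical value for a two-sided test at α = 0.1: z_{α/2} = 1.645.
Power = Φ(λ − 1.645) + Φ(−λ − 1.645) = Φ(1.842) + Φ(-5.132) = 0.9673 + 0.0000 = 0.9673.

Power ≈ 0.967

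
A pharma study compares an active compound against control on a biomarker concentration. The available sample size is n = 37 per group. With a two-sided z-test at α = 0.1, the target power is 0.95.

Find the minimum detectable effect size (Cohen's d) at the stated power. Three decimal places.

Required noncentrality: δ = z_{0.05} + z_{0.05} = 1.645 + 1.645 = 3.290.
(Lower-tail contribution to power is negligible for δ > 0.)
δ = d·√(n/2) ⇒ d = δ/√(n/2) = 3.290/√(37/2) = 0.7648.

d ≈ 0.765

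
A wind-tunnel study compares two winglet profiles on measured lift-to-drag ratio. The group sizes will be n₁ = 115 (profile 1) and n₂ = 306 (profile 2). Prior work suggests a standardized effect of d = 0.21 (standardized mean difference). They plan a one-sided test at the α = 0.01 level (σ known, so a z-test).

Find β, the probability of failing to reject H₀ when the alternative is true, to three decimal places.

Noncentrality parameter: δ = d / √(1/n₁ + 1/n₂) = 0.21 / √(1/115 + 1/306) = 1.9199
One-sided α = 0.01 → critical value z_{0.01} = 2.326.
Power = P(Z > 2.326 − δ) = Φ(-0.406) = 0.3422.
Type II error: β = 1 − power = 1 − 0.3422 = 0.6578.

β ≈ 0.658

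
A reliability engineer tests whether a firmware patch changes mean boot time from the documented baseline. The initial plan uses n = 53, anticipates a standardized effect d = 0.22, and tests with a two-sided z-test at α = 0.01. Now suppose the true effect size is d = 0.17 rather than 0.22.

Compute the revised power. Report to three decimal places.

With d = 0.17: δ = d·√n = 0.17 × √53 = 1.2376. Critical value z_{0.005} = 2.576.
Revised power = Φ(δ − 2.576) + Φ(−δ − 2.576) = Φ(-1.338) + Φ(-3.813) = 0.0904 + 0.0001 = 0.0905.

Power ≈ 0.090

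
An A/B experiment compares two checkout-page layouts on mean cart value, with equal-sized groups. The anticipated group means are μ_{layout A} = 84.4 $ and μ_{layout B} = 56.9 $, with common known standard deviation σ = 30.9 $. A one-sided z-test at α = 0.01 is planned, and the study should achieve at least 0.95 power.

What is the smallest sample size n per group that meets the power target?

n = 40 per group

Standardized effect: d = |μ_{layout A} − μ_{layout B}| / σ = |84.4 − 56.9| / 30.9 = 0.8900
For power 0.95 need Φ(δ − z_{0.01}) = 0.95, so δ = z_{0.01} + z_{0.05} = 2.326 + 1.645 = 3.971.
δ = d·√(n/2) ⇒ n = 2(δ/d)² = 2 × (3.971 / 0.8900)² = 39.82.
Rounding up, n = 40 per group.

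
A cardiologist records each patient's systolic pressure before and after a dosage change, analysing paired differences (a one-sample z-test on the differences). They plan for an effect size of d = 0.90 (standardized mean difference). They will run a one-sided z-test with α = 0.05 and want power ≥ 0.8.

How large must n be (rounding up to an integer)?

Set Φ(δ − 1.645) = 0.8; then δ − 1.645 = Φ⁻¹(0.8) = 0.842, giving δ = 2.486.
δ = d·√n ⇒ n = (δ/d)² = (2.486 / 0.90)² = 7.63.
Rounding up, n = 8.

n = 8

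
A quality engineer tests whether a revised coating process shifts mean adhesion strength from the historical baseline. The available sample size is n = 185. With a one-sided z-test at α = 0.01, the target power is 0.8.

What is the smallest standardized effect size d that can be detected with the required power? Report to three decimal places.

Need Φ(δ − 2.326) = 0.8, so δ = 2.326 + 0.842 = 3.168.
δ = d·√n ⇒ d = δ/√n = 3.168/√185 = 0.2329.

d ≈ 0.233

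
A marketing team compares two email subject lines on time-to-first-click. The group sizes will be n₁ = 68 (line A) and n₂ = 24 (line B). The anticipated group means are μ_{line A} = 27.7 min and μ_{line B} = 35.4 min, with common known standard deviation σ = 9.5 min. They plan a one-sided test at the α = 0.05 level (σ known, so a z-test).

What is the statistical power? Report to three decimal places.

Power ≈ 0.962

Standardized effect: d = |μ_{line A} − μ_{line B}| / σ = |27.7 − 35.4| / 9.5 = 0.8105
Noncentrality parameter: δ = d / √(1/n₁ + 1/n₂) = 0.8105 / √(1/68 + 1/24) = 3.4138
Critical value for a one-sided test at α = 0.05: z_α = 1.645.
Power = P(Z > 1.645 − δ) = Φ(1.769) = 0.9615.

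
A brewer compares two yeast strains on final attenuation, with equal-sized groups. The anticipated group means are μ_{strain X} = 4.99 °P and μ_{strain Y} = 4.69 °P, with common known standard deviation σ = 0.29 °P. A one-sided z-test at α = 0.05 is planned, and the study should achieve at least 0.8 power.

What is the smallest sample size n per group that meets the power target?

n = 12 per group

Standardized effect: d = |μ_{strain X} − μ_{strain Y}| / σ = |4.99 − 4.69| / 0.29 = 1.0345
Set Φ(δ − 1.645) = 0.8; then δ − 1.645 = Φ⁻¹(0.8) = 0.842, giving δ = 2.486.
δ = d·√(n/2) ⇒ n = 2(δ/d)² = 2 × (2.486 / 1.0345)² = 11.55.
Rounding up, n = 12 per group.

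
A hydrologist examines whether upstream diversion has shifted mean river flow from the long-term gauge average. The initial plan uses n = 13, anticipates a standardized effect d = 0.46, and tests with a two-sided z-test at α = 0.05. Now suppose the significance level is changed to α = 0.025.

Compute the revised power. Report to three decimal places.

Power ≈ 0.280

δ = d·√n = 0.46 × √13 = 1.6586 (unchanged). New critical value: z_{0.0125} = 2.241.
Revised power = Φ(δ − 2.241) + Φ(−δ − 2.241) = Φ(-0.583) + Φ(-3.900) = 0.2800 + 0.0000 = 0.2800.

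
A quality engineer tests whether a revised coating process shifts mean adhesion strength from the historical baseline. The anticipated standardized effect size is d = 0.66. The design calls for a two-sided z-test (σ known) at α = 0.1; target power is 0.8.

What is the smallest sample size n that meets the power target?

n = 15

Set Φ(δ − 1.645) = 0.8; then δ − 1.645 = Φ⁻¹(0.8) = 0.842, giving δ = 2.486.
(The Φ(−δ − z_{α/2}) term is vanishingly small for δ > 0 and is dropped in the standard sample-size formula.)
δ = d·√n ⇒ n = (δ/d)² = (2.486 / 0.66)² = 14.19.
Round up to the next whole unit.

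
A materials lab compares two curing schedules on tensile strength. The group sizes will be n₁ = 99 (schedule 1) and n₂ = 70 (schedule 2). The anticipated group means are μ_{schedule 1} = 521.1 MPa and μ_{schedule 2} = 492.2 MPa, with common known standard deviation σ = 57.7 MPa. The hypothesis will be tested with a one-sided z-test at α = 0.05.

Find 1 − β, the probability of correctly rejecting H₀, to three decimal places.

Standardized effect: d = |μ_{schedule 1} − μ_{schedule 2}| / σ = |521.1 − 492.2| / 57.7 = 0.5009
Noncentrality parameter: λ = d / √(1/n₁ + 1/n₂) = 0.5009 / √(1/99 + 1/70) = 3.2073
One-sided α = 0.05 → critical value z_{0.05} = 1.645.
Power = Φ(λ − 1.645) = Φ(1.562) = 0.9409.

Power ≈ 0.941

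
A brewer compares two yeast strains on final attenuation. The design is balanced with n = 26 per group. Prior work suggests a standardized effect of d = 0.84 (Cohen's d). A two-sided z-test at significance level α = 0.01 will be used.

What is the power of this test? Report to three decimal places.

Power ≈ 0.675

Noncentrality parameter: λ = d·√(n/2) = 0.84 × √(26/2) = 3.0287
Two-sided α = 0.01 → critical value z_{0.005} = 2.576.
Power = Φ(λ − 2.576) + Φ(−λ − 2.576) = Φ(0.453) + Φ(-5.604) = 0.6747 + 0.0000 = 0.6747.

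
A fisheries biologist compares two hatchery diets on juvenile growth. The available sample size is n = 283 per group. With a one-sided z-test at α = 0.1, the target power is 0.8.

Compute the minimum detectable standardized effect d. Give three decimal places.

Required noncentrality: δ = z_{0.1} + z_{0.20} = 1.282 + 0.842 = 2.123.
δ = d·√(n/2) ⇒ d = δ/√(n/2) = 2.123/√(283/2) = 0.1785.

d ≈ 0.178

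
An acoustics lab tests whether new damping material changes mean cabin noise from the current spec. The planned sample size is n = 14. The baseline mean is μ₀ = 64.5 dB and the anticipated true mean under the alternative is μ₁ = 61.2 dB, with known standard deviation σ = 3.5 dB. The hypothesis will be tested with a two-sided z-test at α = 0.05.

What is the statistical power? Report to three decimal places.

Standardized effect: d = |μ₁ − μ₀| / σ = |61.2 − 64.5| / 3.5 = 0.9429
Noncentrality parameter: δ = d·√n = 0.9429 × √14 = 3.5278
Two-sided α = 0.05 → critical value z_{0.025} = 1.960.
Power = Φ(δ − 1.960) + Φ(−δ − 1.960) = Φ(1.568) + Φ(-5.488) = 0.9415 + 0.0000 = 0.9415.

Power ≈ 0.942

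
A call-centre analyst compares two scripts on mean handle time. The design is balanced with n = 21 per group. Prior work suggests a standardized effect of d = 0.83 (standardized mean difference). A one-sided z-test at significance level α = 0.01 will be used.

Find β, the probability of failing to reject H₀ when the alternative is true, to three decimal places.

β ≈ 0.358

Noncentrality parameter: δ = d·√(n/2) = 0.83 × √(21/2) = 2.6895
Critical value for a one-sided test at α = 0.01: z_α = 2.326.
Power = P(Z > 2.326 − δ) = Φ(0.363) = 0.6418.
Type II error: β = 1 − power = 1 − 0.6418 = 0.3582.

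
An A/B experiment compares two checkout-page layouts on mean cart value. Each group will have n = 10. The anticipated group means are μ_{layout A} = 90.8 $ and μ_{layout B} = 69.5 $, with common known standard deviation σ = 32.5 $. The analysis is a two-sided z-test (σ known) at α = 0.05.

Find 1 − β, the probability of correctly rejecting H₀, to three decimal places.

Power ≈ 0.311

Standardized effect: d = |μ_{layout A} − μ_{layout B}| / σ = |90.8 − 69.5| / 32.5 = 0.6554
Noncentrality parameter: δ = d·√(n/2) = 0.6554 × √(10/2) = 1.4655
Critical value for a two-sided test at α = 0.05: z_{α/2} = 1.960.
Power = Φ(δ − 1.960) + Φ(−δ − 1.960) = Φ(-0.494) + Φ(-3.425) = 0.3105 + 0.0003 = 0.3108.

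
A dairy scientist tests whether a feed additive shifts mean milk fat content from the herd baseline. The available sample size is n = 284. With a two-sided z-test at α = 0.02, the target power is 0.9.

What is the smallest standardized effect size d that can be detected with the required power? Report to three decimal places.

Need Φ(δ − 2.326) = 0.9, so δ = 2.326 + 1.282 = 3.608.
(Lower-tail contribution to power is negligible for δ > 0.)
δ = d·√n ⇒ d = δ/√n = 3.608/√284 = 0.2141.

d ≈ 0.214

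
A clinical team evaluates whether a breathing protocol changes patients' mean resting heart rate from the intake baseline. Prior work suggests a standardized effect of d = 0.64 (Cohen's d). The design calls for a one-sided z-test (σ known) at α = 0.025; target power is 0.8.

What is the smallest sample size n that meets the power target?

n = 20

Set Φ(δ − 1.960) = 0.8; then δ − 1.960 = Φ⁻¹(0.8) = 0.842, giving δ = 2.802.
δ = d·√n ⇒ n = (δ/d)² = (2.802 / 0.64)² = 19.16.
Rounding up, n = 20.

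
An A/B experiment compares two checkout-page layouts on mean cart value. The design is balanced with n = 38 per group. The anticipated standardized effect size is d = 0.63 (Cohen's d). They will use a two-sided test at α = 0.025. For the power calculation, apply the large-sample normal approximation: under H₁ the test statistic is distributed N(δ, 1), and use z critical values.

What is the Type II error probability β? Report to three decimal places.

Noncentrality parameter: λ = d·√(n/2) = 0.63 × √(38/2) = 2.7461
Two-sided α = 0.025 → critical value z_{0.0125} = 2.241.
Power = Φ(λ − 2.241) + Φ(−λ − 2.241) = Φ(0.505) + Φ(-4.988) = 0.6931 + 0.0000 = 0.6931.
Type II error: β = 1 − power = 1 − 0.6931 = 0.3069.

β ≈ 0.307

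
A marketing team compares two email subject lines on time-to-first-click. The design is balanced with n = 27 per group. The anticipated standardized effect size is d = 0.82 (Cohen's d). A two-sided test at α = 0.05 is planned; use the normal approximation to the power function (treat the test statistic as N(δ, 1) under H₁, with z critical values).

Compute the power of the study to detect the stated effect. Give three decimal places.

Noncentrality parameter: δ = d·√(n/2) = 0.82 × √(27/2) = 3.0129
Critical value for a two-sided test at α = 0.05: z_{α/2} = 1.960.
Power = Φ(δ − 1.960) + Φ(−δ − 1.960) = Φ(1.053) + Φ(-4.973) = 0.8538 + 0.0000 = 0.8538.

Power ≈ 0.854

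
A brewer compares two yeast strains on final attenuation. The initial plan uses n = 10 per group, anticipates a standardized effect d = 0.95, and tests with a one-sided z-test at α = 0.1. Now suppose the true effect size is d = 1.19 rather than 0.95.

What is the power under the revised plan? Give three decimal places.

With d = 1.19: δ = d·√(n/2) = 1.19 × √(10/2) = 2.6609. Critical value z_{0.1} = 1.282.
Revised power = P(Z > 1.282 − δ) = Φ(1.379) = 0.9161.

Power ≈ 0.916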